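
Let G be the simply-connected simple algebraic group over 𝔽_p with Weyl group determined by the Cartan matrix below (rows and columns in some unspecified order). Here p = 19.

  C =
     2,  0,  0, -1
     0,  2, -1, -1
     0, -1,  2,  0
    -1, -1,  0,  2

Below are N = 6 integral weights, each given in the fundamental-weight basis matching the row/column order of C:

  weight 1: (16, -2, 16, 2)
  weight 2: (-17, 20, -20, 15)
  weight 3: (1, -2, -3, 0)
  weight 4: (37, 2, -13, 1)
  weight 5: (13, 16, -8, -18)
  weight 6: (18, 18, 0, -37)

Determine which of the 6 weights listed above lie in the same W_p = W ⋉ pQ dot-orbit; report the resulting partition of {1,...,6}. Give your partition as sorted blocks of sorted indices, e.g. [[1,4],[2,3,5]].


Type A_4, rank 4, |W|=120; reorder rows/cols to standard.

W_19-reps of the 6 weights in Ā_19 (same 4-coord order as C):

    λ_1 → (0, 0, 1, 2)
    λ_2 → (0, 0, 1, 2)
    λ_3 → (0, 0, 1, 2)
    λ_4 → (3, 7, 0, 7)
    λ_5 → (3, 7, 0, 7)
    λ_6 → (0, 0, 1, 2)

Partition of {1..6} into 2 W_19-dot-orbits:

[[1, 2, 3, 6], [4, 5]]


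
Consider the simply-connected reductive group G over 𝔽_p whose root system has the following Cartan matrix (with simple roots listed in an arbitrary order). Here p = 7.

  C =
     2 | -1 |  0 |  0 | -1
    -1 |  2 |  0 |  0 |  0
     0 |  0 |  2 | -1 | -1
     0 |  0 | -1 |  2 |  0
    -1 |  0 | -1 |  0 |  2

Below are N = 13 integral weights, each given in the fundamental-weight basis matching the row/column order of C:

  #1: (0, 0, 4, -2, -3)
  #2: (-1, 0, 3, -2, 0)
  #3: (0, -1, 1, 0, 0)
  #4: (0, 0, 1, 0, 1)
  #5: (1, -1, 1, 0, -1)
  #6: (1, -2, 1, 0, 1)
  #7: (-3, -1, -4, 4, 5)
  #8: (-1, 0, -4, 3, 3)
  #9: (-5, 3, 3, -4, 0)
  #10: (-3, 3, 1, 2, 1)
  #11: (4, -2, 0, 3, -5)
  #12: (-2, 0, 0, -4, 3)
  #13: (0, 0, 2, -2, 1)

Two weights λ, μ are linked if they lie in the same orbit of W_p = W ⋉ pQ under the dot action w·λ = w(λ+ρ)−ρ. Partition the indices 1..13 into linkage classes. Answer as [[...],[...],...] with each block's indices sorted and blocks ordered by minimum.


Dynkin diagram of C (from the 8 off-diagonal −1 entries): A_5.

λ_j+ρ reflected into Ā_7 (⟨·,θ^∨⟩≤7); 5-tuples as given:

  λ_1+ρ ↦ (1, 0, 2, 1, 1);  λ_2+ρ ↦ (0, 1, 3, 1, 1);  λ_3+ρ ↦ (1, 0, 2, 1, 1);  λ_4+ρ ↦ (1, 1, 2, 1, 2);  λ_5+ρ ↦ (2, 0, 2, 1, 0);  λ_6+ρ ↦ (1, 1, 2, 1, 2);  λ_7+ρ ↦ (0, 1, 3, 1, 1);  λ_8+ρ ↦ (0, 1, 3, 1, 1);  λ_9+ρ ↦ (1, 0, 2, 1, 1);  λ_10+ρ ↦ (2, 0, 2, 1, 0);  λ_11+ρ ↦ (0, 1, 3, 1, 1);  λ_12+ρ ↦ (1, 0, 2, 1, 1);  λ_13+ρ ↦ (1, 1, 2, 1, 2)

These 13 weights hit 4 W_7-dot-orbits; sizes (4, 4, 3, 2):

[[1, 3, 9, 12], [2, 7, 8, 11], [4, 6, 13], [5, 10]]


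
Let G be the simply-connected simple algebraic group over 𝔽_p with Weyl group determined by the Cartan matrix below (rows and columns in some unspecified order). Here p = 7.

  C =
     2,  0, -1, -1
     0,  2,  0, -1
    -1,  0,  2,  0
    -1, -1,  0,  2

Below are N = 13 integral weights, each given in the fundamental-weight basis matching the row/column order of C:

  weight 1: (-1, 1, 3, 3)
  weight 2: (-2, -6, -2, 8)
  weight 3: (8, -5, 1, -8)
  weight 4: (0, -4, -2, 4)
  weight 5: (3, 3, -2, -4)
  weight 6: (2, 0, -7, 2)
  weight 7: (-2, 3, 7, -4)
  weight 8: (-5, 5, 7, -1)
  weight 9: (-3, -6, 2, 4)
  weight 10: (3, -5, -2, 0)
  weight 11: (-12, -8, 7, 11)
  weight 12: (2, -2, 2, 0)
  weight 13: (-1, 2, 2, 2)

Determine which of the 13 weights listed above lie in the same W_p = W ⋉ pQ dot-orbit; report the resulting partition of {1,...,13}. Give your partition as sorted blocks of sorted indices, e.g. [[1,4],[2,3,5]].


A_4 Cartan matrix, 4 simple roots permuted; ρ=(1,1,1,1).

W_7-reps of the 13 weights in Ā_7 (same 4-coord order as C):

  λ_1 → (0, 1, 1, 3)
  λ_2 → (0, 3, 1, 2)
  λ_3 → (2, 3, 2, 0)
  λ_4 → (0, 3, 1, 2)
  λ_5 → (0, 1, 1, 3)
  λ_6 → (3, 1, 3, 0)
  λ_7 → (3, 1, 3, 0)
  λ_8 → (0, 1, 1, 3)
  λ_9 → (0, 3, 1, 2)
  λ_10 → (0, 1, 1, 3)
  λ_11 → (0, 3, 1, 2)
  λ_12 → (3, 1, 3, 0)
  λ_13 → (0, 1, 1, 3)

Linkage partition of the 13 weights (4 classes, p=7):

[[1, 5, 8, 10, 13], [2, 4, 9, 11], [3], [6, 7, 12]]


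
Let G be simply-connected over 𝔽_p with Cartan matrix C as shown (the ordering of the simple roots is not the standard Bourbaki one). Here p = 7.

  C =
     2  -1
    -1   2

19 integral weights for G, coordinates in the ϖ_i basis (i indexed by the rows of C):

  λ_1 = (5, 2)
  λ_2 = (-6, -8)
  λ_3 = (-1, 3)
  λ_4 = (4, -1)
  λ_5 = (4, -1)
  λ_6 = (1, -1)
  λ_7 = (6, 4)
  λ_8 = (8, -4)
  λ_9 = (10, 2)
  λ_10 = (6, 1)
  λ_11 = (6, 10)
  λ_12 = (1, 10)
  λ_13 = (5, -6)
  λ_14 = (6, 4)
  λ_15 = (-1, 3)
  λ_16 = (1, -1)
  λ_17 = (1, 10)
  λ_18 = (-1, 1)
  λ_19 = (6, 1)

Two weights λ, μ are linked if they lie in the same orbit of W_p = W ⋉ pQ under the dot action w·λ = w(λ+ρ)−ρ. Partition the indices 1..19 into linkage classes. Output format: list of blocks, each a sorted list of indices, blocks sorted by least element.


C ↔ A_2 under row/col permutation; |W(A_2)| = 6.

λ_j+ρ reflected into Ā_7 (⟨·,θ^∨⟩≤7); 2-tuples as given:

  λ_1 → (4, 1)
  λ_2 → (2, 0)
  λ_3 → (0, 4)
  λ_4 → (5, 0)
  λ_5 → (5, 0)
  λ_6 → (2, 0)
  λ_7 → (2, 0)
  λ_8 → (4, 1)
  λ_9 → (0, 4)
  λ_10 → (5, 0)
  λ_11 → (0, 4)
  λ_12 → (4, 1)
  λ_13 → (1, 5)
  λ_14 → (2, 0)
  λ_15 → (0, 4)
  λ_16 → (2, 0)
  λ_17 → (4, 1)
  λ_18 → (0, 2)
  λ_19 → (5, 0)

Linkage partition of the 19 weights (6 classes, p=7):

[[1, 8, 12, 17], [2, 6, 7, 14, 16], [3, 9, 11, 15], [4, 5, 10, 19], [13], [18]]


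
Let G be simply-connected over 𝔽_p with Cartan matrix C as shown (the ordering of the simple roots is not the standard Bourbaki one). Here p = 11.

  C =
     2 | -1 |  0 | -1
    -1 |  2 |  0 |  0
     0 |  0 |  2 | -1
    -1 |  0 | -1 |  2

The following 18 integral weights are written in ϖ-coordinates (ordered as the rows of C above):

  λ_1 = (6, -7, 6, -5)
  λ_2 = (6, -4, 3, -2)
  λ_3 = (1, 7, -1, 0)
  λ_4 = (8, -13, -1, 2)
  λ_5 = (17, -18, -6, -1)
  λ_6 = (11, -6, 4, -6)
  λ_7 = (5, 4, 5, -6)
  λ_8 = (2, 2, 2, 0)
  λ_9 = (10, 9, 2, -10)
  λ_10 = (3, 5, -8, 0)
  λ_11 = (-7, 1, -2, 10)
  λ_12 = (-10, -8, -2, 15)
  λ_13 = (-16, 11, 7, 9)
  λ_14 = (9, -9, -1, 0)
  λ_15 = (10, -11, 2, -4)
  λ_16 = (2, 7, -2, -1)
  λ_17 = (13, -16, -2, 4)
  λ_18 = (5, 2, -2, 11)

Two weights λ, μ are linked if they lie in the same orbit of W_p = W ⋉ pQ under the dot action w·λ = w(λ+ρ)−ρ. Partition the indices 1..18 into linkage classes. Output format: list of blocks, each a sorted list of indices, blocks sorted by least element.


Cartan matrix: type A_4 (|W|=120); un-permuting the 4 rows.

Ā_11 reps of the 18 weights (A_4, coords as presented):

  λ_1 → (3, 3, 3, 1);  λ_2 → (3, 3, 3, 1);  λ_3 → (2, 8, 0, 1);  λ_4 → (2, 8, 0, 1);  λ_5 → (2, 4, 1, 4);  λ_6 → (2, 4, 1, 4);  λ_7 → (1, 4, 0, 5);  λ_8 → (3, 3, 3, 1);  λ_9 → (1, 0, 3, 1);  λ_10 → (2, 4, 1, 4);  λ_11 → (2, 4, 1, 4);  λ_12 → (2, 4, 1, 4);  λ_13 → (3, 3, 3, 1);  λ_14 → (2, 8, 0, 1);  λ_15 → (2, 8, 0, 1);  λ_16 → (2, 8, 0, 1);  λ_17 → (3, 3, 3, 1);  λ_18 → (1, 0, 3, 1)

5 distinct reps among the 18 weights ⇒ 5 W_11-linkage classes:

[[1, 2, 8, 13, 17], [3, 4, 14, 15, 16], [5, 6, 10, 11, 12], [7], [9, 18]]


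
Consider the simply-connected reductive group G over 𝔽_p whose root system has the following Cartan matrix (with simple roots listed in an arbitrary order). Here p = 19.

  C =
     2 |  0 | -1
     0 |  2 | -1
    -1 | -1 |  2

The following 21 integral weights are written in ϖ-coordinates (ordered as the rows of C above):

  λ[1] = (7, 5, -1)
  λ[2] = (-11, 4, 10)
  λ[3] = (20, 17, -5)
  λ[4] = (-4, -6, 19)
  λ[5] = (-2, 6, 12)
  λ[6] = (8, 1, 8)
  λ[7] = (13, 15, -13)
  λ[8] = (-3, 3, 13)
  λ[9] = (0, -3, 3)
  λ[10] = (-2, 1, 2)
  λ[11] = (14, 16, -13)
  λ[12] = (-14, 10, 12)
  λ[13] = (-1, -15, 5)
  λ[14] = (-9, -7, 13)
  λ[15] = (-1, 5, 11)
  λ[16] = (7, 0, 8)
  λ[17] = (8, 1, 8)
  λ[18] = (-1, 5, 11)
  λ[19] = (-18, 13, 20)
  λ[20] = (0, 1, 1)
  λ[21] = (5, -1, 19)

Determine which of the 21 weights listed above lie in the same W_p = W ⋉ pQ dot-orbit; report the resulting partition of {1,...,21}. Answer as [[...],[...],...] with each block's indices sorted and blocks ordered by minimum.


C ↔ A_3 under row/col permutation; |W(A_3)| = 24.

Alcove-folded reps (p=19, 21 weights, presented ϖ-order):

  1: (8, 6, 0);  2: (10, 5, 1);  3: (1, 2, 2);  4: (2, 4, 12);  5: (0, 6, 12);  6: (8, 1, 9);  7: (2, 4, 12);  8: (2, 4, 12);  9: (1, 2, 2);  10: (1, 2, 2);  11: (2, 4, 12);  12: (8, 6, 0);  13: (8, 6, 0);  14: (8, 6, 0);  15: (0, 6, 12);  16: (8, 1, 9);  17: (8, 1, 9);  18: (0, 6, 12);  19: (1, 2, 2);  20: (1, 2, 2);  21: (0, 6, 12)

These 21 weights hit 6 W_19-dot-orbits; sizes (4, 1, 5, 4, 4, 3):

[[1, 12, 13, 14], [2], [3, 9, 10, 19, 20], [4, 7, 8, 11], [5, 15, 18, 21], [6, 16, 17]]


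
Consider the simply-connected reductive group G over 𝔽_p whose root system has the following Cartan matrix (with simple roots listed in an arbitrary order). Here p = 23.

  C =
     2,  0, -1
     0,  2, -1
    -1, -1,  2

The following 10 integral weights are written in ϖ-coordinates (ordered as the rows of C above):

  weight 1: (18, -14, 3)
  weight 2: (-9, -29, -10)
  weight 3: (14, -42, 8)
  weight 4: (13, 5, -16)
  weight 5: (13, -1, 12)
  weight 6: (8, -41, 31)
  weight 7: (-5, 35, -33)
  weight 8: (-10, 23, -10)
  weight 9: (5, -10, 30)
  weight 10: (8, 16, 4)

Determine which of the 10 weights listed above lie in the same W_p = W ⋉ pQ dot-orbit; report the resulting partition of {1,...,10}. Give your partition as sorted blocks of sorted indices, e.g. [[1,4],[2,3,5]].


A_3 Cartan matrix, 3 simple roots permuted; ρ=(1,1,1).

λ_j+ρ reflected into Ā_23 (⟨·,θ^∨⟩≤23); 3-tuples as given:

  [1] (10, 4, 9)
  [2] (1, 9, 5)
  [3] (1, 9, 5)
  [4] (1, 9, 5)
  [5] (10, 4, 9)
  [6] (8, 5, 9)
  [7] (10, 4, 9)
  [8] (8, 5, 9)
  [9] (8, 5, 9)
  [10] (1, 9, 5)

Partition of {1..10} into 3 W_23-dot-orbits:

[[1, 5, 7], [2, 3, 4, 10], [6, 8, 9]]


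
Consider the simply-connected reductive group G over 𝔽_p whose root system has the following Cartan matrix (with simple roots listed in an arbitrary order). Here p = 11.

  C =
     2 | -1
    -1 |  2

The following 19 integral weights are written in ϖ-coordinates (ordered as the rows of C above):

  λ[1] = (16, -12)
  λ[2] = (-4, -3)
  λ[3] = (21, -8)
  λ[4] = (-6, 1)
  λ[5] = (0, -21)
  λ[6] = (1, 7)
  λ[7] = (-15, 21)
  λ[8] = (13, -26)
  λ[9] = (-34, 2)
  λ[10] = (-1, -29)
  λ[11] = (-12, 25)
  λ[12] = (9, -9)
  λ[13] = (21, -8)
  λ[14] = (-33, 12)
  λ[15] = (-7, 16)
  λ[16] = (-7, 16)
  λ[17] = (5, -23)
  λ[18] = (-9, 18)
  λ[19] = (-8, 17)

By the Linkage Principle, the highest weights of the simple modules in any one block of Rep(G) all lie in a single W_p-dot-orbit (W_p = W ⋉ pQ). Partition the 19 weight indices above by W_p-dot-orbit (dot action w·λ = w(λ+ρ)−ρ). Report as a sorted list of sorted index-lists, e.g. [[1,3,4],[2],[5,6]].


Type A_2, rank 2, |W|=6; reorder rows/cols to standard.

λ_j+ρ reflected into Ā_11 (⟨·,θ^∨⟩≤11); 2-tuples as given:

    [1] (0, 5)
    [2] (2, 3)
    [3] (0, 4)
    [4] (2, 3)
    [5] (2, 8)
    [6] (2, 8)
    [7] (0, 3)
    [8] (0, 3)
    [9] (0, 3)
    [10] (0, 5)
    [11] (0, 4)
    [12] (2, 8)
    [13] (0, 4)
    [14] (2, 8)
    [15] (0, 5)
    [16] (0, 5)
    [17] (0, 5)
    [18] (0, 3)
    [19] (0, 4)

5 distinct reps among the 19 weights ⇒ 5 W_11-linkage classes:

[[1, 10, 15, 16, 17], [2, 4], [3, 11, 13, 19], [5, 6, 12, 14], [7, 8, 9, 18]]


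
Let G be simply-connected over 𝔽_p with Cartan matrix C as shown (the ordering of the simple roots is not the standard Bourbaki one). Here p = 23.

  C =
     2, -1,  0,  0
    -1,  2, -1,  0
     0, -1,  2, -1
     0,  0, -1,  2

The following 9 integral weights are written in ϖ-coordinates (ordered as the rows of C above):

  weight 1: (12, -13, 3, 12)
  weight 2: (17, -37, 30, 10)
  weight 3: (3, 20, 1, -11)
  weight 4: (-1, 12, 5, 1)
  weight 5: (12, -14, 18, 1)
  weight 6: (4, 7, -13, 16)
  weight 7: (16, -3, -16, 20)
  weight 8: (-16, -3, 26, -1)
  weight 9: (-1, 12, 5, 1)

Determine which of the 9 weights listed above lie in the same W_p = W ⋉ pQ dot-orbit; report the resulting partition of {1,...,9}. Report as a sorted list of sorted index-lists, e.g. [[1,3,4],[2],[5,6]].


Dynkin diagram of C (from the 6 off-diagonal −1 entries): A_4.

W_23-reps of the 9 weights in Ā_23 (same 4-coord order as C):

  [1] (1, 4, 8, 5) · [2] (1, 4, 8, 5) · [3] (0, 13, 6, 2) · [4] (0, 13, 6, 2) · [5] (0, 13, 6, 2) · [6] (1, 4, 8, 5) · [7] (0, 15, 2, 4) · [8] (0, 13, 6, 2) · [9] (0, 13, 6, 2)

The 9 indices split into 3 linkage classes (same alcove rep ⇔ same W_23-dot-orbit):

[[1, 2, 6], [3, 4, 5, 8, 9], [7]]


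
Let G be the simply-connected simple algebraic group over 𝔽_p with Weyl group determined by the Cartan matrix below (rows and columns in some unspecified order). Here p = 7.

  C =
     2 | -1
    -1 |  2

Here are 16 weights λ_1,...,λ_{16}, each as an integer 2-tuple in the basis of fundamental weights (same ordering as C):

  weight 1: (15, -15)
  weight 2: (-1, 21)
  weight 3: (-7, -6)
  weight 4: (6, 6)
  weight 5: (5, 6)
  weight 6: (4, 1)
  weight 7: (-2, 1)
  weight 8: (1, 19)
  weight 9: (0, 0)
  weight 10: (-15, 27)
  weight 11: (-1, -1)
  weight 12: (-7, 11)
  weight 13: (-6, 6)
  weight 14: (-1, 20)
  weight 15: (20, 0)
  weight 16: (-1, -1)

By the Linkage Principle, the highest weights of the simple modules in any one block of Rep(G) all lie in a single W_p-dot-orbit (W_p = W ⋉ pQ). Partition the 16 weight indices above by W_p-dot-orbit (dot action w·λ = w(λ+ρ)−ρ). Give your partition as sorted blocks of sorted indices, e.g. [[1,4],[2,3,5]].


Cartan matrix: type A_2 (|W|=6); un-permuting the 2 rows.

W_7-reps of the 16 weights in Ā_7 (same 2-coord order as C):

  [1] (5, 2) · [2] (0, 1) · [3] (1, 2) · [4] (0, 0) · [5] (0, 1) · [6] (5, 2) · [7] (1, 1) · [8] (1, 1) · [9] (1, 1) · [10] (0, 0) · [11] (0, 0) · [12] (1, 1) · [13] (5, 2) · [14] (0, 0) · [15] (0, 1) · [16] (0, 0)

Partition of {1..16} into 5 W_7-dot-orbits:

[[1, 6, 13], [2, 5, 15], [3], [4, 10, 11, 14, 16], [7, 8, 9, 12]]


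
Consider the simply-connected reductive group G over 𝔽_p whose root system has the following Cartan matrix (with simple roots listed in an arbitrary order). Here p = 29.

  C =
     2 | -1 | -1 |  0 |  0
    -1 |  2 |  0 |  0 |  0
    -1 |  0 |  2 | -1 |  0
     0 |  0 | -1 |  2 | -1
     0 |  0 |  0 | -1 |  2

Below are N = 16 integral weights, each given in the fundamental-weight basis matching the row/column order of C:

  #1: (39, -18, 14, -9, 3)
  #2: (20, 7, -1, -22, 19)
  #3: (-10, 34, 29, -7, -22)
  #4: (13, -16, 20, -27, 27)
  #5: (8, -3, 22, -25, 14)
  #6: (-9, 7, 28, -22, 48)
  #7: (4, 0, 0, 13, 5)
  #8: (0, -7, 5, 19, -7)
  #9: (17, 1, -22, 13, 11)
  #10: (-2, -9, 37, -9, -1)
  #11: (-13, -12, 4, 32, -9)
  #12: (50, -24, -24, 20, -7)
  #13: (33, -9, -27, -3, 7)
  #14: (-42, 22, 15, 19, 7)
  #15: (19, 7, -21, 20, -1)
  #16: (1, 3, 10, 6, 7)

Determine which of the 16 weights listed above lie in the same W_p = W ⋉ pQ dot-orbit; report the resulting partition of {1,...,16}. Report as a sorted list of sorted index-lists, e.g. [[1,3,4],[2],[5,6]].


Dynkin diagram of C (from the 8 off-diagonal −1 entries): A_5.

Alcove-folded reps (p=29, 16 weights, presented ϖ-order):

  1: (3, 4, 11, 6, 1) · 2: (0, 8, 20, 1, 0) · 3: (2, 1, 0, 6, 15) · 4: (5, 1, 1, 14, 6) · 5: (5, 1, 1, 14, 6) · 6: (0, 8, 20, 1, 0) · 7: (5, 1, 1, 14, 6) · 8: (5, 1, 1, 14, 6) · 9: (2, 1, 11, 7, 5) · 10: (0, 8, 20, 1, 0) · 11: (3, 4, 11, 6, 1) · 12: (5, 1, 1, 14, 6) · 13: (2, 1, 0, 6, 15) · 14: (2, 1, 11, 7, 5) · 15: (0, 8, 20, 1, 0) · 16: (2, 1, 11, 7, 5)

Partition of {1..16} into 5 W_29-dot-orbits:

[[1, 11], [2, 6, 10, 15], [3, 13], [4, 5, 7, 8, 12], [9, 14, 16]]


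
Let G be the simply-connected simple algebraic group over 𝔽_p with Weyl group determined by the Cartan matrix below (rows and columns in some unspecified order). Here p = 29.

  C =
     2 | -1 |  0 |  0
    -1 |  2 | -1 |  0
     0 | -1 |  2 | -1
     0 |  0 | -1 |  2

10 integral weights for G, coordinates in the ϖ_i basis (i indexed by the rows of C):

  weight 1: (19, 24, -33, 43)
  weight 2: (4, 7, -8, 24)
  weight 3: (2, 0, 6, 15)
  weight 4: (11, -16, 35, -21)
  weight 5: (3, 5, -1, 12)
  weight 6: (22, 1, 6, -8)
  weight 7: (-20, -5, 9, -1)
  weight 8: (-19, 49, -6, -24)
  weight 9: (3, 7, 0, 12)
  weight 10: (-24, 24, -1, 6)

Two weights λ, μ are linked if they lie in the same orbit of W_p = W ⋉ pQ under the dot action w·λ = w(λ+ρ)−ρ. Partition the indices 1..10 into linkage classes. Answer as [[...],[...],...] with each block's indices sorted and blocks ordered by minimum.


A_4 Cartan matrix, 4 simple roots permuted; ρ=(1,1,1,1).

W_29-reps of the 10 weights in Ā_29 (same 4-coord order as C):

    1: (4, 8, 1, 13)
    2: (3, 1, 7, 16)
    3: (3, 1, 7, 16)
    4: (4, 8, 1, 13)
    5: (4, 6, 0, 13)
    6: (20, 2, 0, 4)
    7: (4, 6, 0, 13)
    8: (3, 1, 7, 16)
    9: (4, 8, 1, 13)
    10: (20, 2, 0, 4)

Linkage partition of the 10 weights (4 classes, p=29):

[[1, 4, 9], [2, 3, 8], [5, 7], [6, 10]]


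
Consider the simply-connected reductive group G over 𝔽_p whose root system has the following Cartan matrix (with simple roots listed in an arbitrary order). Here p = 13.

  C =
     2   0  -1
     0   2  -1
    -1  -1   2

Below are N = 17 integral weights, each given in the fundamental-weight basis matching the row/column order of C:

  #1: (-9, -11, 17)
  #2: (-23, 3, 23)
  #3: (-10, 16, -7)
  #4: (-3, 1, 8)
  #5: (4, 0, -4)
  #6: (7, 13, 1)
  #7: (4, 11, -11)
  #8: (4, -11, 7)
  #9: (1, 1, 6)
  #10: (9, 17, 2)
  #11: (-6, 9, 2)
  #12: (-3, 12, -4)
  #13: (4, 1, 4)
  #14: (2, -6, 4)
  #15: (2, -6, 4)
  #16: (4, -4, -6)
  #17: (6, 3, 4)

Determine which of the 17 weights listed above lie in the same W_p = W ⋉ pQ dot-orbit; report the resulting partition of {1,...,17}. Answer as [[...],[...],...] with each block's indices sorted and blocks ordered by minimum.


Cartan matrix: type A_3 (|W|=24); un-permuting the 3 rows.

Ā_13 reps of the 17 weights (A_3, coords as presented):

  1: (3, 5, 0)
  2: (2, 2, 7)
  3: (2, 2, 7)
  4: (2, 2, 7)
  5: (2, 2, 1)
  6: (2, 2, 1)
  7: (5, 2, 5)
  8: (3, 8, 2)
  9: (2, 2, 7)
  10: (3, 5, 0)
  11: (3, 8, 2)
  12: (3, 8, 2)
  13: (5, 2, 5)
  14: (3, 5, 0)
  15: (3, 5, 0)
  16: (3, 5, 0)
  17: (4, 1, 5)

These 17 weights hit 6 W_13-dot-orbits; sizes (5, 4, 2, 2, 3, 1):

[[1, 10, 14, 15, 16], [2, 3, 4, 9], [5, 6], [7, 13], [8, 11, 12], [17]]


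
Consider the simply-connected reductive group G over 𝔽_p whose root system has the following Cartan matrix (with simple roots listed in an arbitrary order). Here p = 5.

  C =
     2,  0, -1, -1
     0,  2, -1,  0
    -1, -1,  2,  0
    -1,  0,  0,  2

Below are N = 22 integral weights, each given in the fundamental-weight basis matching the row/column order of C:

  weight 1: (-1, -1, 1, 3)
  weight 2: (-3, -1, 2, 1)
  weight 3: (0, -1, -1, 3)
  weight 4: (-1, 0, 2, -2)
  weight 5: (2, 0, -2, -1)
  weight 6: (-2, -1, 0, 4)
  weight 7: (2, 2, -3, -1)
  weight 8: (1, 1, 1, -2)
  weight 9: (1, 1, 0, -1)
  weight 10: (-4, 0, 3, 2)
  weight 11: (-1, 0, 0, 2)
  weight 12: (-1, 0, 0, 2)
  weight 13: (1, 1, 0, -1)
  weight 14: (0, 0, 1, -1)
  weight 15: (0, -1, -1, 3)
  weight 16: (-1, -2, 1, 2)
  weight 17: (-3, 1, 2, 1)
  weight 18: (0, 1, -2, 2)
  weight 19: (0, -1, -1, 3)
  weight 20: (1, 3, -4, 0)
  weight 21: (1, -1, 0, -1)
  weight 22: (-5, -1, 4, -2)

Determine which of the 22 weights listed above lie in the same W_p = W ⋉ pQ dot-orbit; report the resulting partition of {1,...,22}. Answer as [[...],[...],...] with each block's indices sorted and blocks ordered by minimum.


Type A_4, rank 4, |W|=120; reorder rows/cols to standard.

Each λ_j+ρ reduced to Ā_5; 4-tuples below use C's row order:

  λ_1 → (0, 1, 1, 3);  λ_2 → (2, 0, 1, 0);  λ_3 → (1, 0, 0, 4);  λ_4 → (1, 1, 2, 0);  λ_5 → (2, 0, 1, 0);  λ_6 → (1, 0, 0, 4);  λ_7 → (1, 1, 2, 0);  λ_8 → (1, 1, 2, 0);  λ_9 → (2, 2, 1, 0);  λ_10 → (3, 1, 1, 0);  λ_11 → (0, 1, 1, 3);  λ_12 → (0, 1, 1, 3);  λ_13 → (2, 2, 1, 0);  λ_14 → (1, 1, 2, 0);  λ_15 → (1, 0, 0, 4);  λ_16 → (0, 1, 1, 3);  λ_17 → (2, 2, 1, 0);  λ_18 → (0, 1, 1, 3);  λ_19 → (1, 0, 0, 4);  λ_20 → (1, 1, 2, 0);  λ_21 → (2, 0, 1, 0);  λ_22 → (1, 0, 0, 4)

6 distinct reps among the 22 weights ⇒ 6 W_5-linkage classes:

[[1, 11, 12, 16, 18], [2, 5, 21], [3, 6, 15, 19, 22], [4, 7, 8, 14, 20], [9, 13, 17], [10]]


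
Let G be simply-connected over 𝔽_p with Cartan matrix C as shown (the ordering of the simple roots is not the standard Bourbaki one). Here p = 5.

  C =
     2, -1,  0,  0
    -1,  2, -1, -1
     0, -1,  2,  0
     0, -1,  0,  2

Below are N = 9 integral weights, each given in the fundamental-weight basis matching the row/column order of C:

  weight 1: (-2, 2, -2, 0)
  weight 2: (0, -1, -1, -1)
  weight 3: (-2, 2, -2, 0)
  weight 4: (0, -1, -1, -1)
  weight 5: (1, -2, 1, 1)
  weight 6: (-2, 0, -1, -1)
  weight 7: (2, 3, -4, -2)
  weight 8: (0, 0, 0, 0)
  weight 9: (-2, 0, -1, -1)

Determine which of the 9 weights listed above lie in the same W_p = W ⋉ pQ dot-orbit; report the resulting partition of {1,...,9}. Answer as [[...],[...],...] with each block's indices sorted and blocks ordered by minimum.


Type D_4, rank 4, |W|=192; reorder rows/cols to standard.

Each λ_j+ρ reduced to Ā_5; 4-tuples below use C's row order:

    λ_1+ρ ↦ (1, 1, 1, 1)
    λ_2+ρ ↦ (1, 0, 0, 0)
    λ_3+ρ ↦ (1, 1, 1, 1)
    λ_4+ρ ↦ (1, 0, 0, 0)
    λ_5+ρ ↦ (1, 1, 1, 1)
    λ_6+ρ ↦ (1, 0, 0, 0)
    λ_7+ρ ↦ (1, 1, 1, 1)
    λ_8+ρ ↦ (1, 1, 1, 1)
    λ_9+ρ ↦ (1, 0, 0, 0)

Grouping the 9 weights by Ā_5-representative: 2 linkage classes.

[[1, 3, 5, 7, 8], [2, 4, 6, 9]]


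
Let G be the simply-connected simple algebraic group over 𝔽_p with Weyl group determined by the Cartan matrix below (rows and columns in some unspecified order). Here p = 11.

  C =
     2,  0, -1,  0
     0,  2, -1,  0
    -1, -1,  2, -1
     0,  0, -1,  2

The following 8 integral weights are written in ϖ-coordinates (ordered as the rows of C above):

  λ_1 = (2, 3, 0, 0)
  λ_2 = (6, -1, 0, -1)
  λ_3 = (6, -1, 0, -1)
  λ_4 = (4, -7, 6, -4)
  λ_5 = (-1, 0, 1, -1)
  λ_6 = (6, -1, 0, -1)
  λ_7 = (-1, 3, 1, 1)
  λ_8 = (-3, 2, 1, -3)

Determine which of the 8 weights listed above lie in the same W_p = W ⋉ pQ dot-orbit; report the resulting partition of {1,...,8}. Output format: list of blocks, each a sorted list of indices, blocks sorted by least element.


D_4 Cartan matrix, 4 simple roots permuted; ρ=(1,1,1,1).

Folding the 8 weights λ_j+ρ into Ā_11 (reps in the given 4-coord order):

  λ_1 → (3, 4, 1, 1);  λ_2 → (7, 0, 1, 0);  λ_3 → (7, 0, 1, 0);  λ_4 → (3, 4, 1, 1);  λ_5 → (0, 1, 2, 0);  λ_6 → (7, 0, 1, 0);  λ_7 → (0, 4, 2, 2);  λ_8 → (0, 1, 2, 0)

Linkage partition of the 8 weights (4 classes, p=11):

[[1, 4], [2, 3, 6], [5, 8], [7]]


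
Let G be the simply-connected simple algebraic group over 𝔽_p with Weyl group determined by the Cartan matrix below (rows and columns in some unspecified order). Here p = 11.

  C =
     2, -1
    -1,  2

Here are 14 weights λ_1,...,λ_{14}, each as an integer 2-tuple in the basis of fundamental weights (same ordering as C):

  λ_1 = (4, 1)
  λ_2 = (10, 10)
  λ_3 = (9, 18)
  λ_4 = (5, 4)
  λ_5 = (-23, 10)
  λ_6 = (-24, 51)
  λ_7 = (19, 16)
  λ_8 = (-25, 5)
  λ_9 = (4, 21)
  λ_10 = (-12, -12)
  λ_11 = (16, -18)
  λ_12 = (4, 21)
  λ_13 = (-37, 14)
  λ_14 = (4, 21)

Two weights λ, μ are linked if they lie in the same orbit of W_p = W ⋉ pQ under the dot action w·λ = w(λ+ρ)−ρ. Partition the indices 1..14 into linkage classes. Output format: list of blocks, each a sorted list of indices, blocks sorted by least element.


Root system A_2: the 2×2 matrix C matches after relabeling.

Each λ_j+ρ reduced to Ā_11; 2-tuples below use C's row order:

  [1] (5, 2);  [2] (0, 0);  [3] (1, 7);  [4] (6, 5);  [5] (0, 0);  [6] (1, 7);  [7] (5, 2);  [8] (5, 2);  [9] (6, 5);  [10] (0, 0);  [11] (6, 5);  [12] (6, 5);  [13] (1, 7);  [14] (6, 5)

Partition of {1..14} into 4 W_11-dot-orbits:

[[1, 7, 8], [2, 5, 10], [3, 6, 13], [4, 9, 11, 12, 14]]


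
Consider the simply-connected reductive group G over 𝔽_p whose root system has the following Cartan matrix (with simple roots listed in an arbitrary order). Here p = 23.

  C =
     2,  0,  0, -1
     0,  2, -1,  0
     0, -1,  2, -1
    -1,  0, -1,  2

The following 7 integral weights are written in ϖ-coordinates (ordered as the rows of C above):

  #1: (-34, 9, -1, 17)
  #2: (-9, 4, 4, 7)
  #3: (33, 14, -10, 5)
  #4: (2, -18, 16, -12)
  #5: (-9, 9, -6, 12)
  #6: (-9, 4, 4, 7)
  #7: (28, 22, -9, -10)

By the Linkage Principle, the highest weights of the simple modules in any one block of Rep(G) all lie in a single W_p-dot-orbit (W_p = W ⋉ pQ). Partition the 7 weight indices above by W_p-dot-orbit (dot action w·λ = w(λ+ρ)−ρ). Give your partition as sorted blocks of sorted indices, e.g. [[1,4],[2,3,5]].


Type A_4, rank 4, |W|=120; reorder rows/cols to standard.

λ_j+ρ reflected into Ā_23 (⟨·,θ^∨⟩≤23); 4-tuples as given:

  [1] (8, 5, 5, 0) · [2] (8, 5, 5, 0) · [3] (0, 6, 3, 8) · [4] (0, 6, 3, 8) · [5] (8, 5, 5, 0) · [6] (8, 5, 5, 0) · [7] (0, 6, 3, 8)

2 distinct reps among the 7 weights ⇒ 2 W_23-linkage classes:

[[1, 2, 5, 6], [3, 4, 7]]


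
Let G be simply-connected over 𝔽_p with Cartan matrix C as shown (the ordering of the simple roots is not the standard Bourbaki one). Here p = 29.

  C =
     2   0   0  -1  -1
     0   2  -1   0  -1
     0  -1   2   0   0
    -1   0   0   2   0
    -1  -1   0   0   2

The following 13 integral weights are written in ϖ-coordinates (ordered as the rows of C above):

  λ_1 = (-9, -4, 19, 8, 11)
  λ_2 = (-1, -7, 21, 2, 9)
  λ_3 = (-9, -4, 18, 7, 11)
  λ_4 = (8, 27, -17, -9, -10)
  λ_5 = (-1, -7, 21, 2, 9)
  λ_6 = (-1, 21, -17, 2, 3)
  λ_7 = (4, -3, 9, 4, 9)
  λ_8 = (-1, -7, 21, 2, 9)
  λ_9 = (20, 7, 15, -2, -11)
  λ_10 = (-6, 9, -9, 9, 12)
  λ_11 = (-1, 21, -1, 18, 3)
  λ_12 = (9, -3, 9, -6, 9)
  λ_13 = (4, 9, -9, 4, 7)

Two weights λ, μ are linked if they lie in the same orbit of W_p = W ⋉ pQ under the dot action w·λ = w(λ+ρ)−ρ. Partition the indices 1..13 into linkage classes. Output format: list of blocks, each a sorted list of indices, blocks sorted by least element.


Root system A_5: the 5×5 matrix C matches after relabeling.

Folding the 13 weights λ_j+ρ into Ā_29 (reps in the given 5-coord order):

  λ_1 → (8, 3, 16, 0, 1);  λ_2 → (0, 6, 16, 3, 4);  λ_3 → (8, 3, 16, 0, 1);  λ_4 → (8, 3, 16, 0, 1);  λ_5 → (0, 6, 16, 3, 4);  λ_6 → (0, 6, 16, 3, 4);  λ_7 → (5, 2, 8, 5, 8);  λ_8 → (0, 6, 16, 3, 4);  λ_9 → (5, 2, 8, 5, 8);  λ_10 → (5, 2, 8, 5, 8);  λ_11 → (0, 6, 16, 3, 4);  λ_12 → (5, 2, 8, 5, 8);  λ_13 → (5, 2, 8, 5, 8)

Linkage partition of the 13 weights (3 classes, p=29):

[[1, 3, 4], [2, 5, 6, 8, 11], [7, 9, 10, 12, 13]]


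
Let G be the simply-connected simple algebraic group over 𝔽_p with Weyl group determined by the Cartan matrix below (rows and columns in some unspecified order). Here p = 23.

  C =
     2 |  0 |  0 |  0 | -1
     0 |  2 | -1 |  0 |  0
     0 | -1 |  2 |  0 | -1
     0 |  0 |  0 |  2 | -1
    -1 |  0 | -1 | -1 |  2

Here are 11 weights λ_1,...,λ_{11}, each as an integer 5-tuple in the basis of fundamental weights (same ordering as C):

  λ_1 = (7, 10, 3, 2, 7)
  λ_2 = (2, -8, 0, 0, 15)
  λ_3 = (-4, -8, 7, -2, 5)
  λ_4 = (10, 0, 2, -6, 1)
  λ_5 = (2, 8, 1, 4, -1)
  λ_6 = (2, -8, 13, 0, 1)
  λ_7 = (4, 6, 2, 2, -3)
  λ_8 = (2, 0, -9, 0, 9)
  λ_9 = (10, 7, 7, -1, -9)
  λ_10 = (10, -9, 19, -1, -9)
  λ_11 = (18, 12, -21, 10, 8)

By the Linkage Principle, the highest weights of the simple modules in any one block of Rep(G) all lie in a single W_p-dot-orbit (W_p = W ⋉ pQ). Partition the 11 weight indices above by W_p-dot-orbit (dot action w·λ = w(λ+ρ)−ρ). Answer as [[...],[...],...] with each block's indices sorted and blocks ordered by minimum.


Root system D_5: the 5×5 matrix C matches after relabeling.

Ā_23 reps of the 11 weights (D_5, coords as presented):

  1: (3, 8, 0, 8, 0);  2: (3, 7, 1, 1, 2);  3: (3, 7, 1, 1, 2);  4: (8, 1, 0, 2, 3);  5: (3, 9, 2, 5, 0);  6: (3, 7, 1, 1, 2);  7: (3, 7, 1, 1, 2);  8: (3, 7, 1, 1, 2);  9: (3, 8, 0, 8, 0);  10: (3, 8, 0, 8, 0);  11: (3, 9, 2, 5, 0)

4 distinct reps among the 11 weights ⇒ 4 W_23-linkage classes:

[[1, 9, 10], [2, 3, 6, 7, 8], [4], [5, 11]]


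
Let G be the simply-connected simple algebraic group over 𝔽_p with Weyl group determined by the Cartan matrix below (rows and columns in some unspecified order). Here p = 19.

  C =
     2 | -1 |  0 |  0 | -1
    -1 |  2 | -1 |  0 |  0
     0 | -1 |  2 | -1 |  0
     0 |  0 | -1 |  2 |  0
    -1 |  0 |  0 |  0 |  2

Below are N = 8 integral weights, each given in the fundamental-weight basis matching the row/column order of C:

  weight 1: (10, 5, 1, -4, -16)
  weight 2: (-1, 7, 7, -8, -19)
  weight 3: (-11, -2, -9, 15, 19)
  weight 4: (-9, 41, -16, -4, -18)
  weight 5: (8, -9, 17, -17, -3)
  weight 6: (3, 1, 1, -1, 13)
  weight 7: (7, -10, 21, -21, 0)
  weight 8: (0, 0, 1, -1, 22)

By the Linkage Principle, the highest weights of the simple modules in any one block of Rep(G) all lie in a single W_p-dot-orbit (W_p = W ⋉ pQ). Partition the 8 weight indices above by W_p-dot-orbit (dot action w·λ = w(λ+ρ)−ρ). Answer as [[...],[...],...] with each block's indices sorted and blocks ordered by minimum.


Root system A_5: the 5×5 matrix C matches after relabeling.

Ā_19 reps of the 8 weights (A_5, coords as presented):

    [1] (4, 1, 1, 2, 11)
    [2] (8, 1, 7, 2, 0)
    [3] (8, 1, 7, 2, 0)
    [4] (4, 1, 1, 2, 11)
    [5] (1, 1, 6, 10, 1)
    [6] (4, 1, 1, 2, 11)
    [7] (1, 1, 6, 10, 1)
    [8] (4, 1, 1, 2, 11)

3 distinct reps among the 8 weights ⇒ 3 W_19-linkage classes:

[[1, 4, 6, 8], [2, 3], [5, 7]]


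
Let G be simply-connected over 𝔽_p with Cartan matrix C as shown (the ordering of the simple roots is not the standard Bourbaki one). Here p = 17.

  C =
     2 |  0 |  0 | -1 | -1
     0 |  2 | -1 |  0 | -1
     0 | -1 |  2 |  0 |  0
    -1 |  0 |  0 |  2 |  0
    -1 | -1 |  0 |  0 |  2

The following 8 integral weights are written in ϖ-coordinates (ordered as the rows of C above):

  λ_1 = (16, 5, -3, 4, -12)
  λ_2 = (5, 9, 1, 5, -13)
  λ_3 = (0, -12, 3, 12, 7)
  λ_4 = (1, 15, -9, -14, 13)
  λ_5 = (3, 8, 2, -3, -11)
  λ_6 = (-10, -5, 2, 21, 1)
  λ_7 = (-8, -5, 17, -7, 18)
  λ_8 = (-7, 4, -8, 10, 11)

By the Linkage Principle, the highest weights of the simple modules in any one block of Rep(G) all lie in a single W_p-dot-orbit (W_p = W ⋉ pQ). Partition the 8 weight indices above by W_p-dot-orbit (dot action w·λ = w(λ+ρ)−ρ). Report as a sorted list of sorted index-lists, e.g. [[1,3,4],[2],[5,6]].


A_5 Cartan matrix, 5 simple roots permuted; ρ=(1,1,1,1,1).

Each λ_j+ρ reduced to Ā_17; 5-tuples below use C's row order:

    λ_1+ρ ↦ (6, 2, 0, 0, 4)
    λ_2+ρ ↦ (6, 2, 0, 0, 4)
    λ_3+ρ ↦ (2, 1, 2, 6, 1)
    λ_4+ρ ↦ (2, 1, 2, 6, 1)
    λ_5+ρ ↦ (2, 1, 2, 6, 1)
    λ_6+ρ ↦ (2, 1, 2, 6, 1)
    λ_7+ρ ↦ (2, 1, 2, 6, 1)
    λ_8+ρ ↦ (6, 2, 0, 0, 4)

Linkage partition of the 8 weights (2 classes, p=17):

[[1, 2, 8], [3, 4, 5, 6, 7]]


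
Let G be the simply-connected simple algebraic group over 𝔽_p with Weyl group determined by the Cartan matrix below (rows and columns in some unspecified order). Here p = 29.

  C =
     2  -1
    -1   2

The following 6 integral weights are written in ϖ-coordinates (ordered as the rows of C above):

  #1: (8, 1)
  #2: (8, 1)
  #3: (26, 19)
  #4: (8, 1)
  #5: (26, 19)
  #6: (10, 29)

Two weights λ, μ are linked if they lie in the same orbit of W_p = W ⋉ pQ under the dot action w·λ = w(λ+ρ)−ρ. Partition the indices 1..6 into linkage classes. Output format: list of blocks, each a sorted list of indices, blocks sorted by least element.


Cartan matrix: type A_2 (|W|=6); un-permuting the 2 rows.

Ā_29 reps of the 6 weights (A_2, coords as presented):

  λ_1+ρ ↦ (9, 2) · λ_2+ρ ↦ (9, 2) · λ_3+ρ ↦ (9, 2) · λ_4+ρ ↦ (9, 2) · λ_5+ρ ↦ (9, 2) · λ_6+ρ ↦ (1, 17)

These 6 weights hit 2 W_29-dot-orbits; sizes (5, 1):

[[1, 2, 3, 4, 5], [6]]


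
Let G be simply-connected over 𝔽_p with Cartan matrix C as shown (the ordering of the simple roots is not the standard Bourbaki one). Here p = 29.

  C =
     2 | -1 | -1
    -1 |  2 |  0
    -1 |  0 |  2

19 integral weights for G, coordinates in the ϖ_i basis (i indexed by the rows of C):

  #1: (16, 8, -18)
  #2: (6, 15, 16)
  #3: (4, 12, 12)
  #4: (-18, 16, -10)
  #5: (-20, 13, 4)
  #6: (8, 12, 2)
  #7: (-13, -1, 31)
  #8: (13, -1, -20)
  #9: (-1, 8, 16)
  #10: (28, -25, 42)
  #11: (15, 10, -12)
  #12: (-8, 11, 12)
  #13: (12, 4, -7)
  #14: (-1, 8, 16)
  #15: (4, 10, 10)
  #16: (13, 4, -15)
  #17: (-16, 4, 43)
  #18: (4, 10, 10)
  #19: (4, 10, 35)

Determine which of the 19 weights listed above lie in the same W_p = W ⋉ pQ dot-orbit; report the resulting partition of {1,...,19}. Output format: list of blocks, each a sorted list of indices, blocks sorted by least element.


C ↔ A_3 under row/col permutation; |W(A_3)| = 24.

Alcove-folded reps (p=29, 19 weights, presented ϖ-order):

  1: (0, 9, 17) · 2: (7, 5, 6) · 3: (5, 11, 11) · 4: (0, 9, 17) · 5: (0, 5, 14) · 6: (9, 13, 3) · 7: (0, 9, 17) · 8: (0, 5, 14) · 9: (0, 9, 17) · 10: (0, 5, 14) · 11: (5, 11, 11) · 12: (7, 5, 6) · 13: (7, 5, 6) · 14: (0, 9, 17) · 15: (5, 11, 11) · 16: (0, 5, 14) · 17: (0, 5, 14) · 18: (5, 11, 11) · 19: (7, 5, 6)

The 19 indices split into 5 linkage classes (same alcove rep ⇔ same W_29-dot-orbit):

[[1, 4, 7, 9, 14], [2, 12, 13, 19], [3, 11, 15, 18], [5, 8, 10, 16, 17], [6]]


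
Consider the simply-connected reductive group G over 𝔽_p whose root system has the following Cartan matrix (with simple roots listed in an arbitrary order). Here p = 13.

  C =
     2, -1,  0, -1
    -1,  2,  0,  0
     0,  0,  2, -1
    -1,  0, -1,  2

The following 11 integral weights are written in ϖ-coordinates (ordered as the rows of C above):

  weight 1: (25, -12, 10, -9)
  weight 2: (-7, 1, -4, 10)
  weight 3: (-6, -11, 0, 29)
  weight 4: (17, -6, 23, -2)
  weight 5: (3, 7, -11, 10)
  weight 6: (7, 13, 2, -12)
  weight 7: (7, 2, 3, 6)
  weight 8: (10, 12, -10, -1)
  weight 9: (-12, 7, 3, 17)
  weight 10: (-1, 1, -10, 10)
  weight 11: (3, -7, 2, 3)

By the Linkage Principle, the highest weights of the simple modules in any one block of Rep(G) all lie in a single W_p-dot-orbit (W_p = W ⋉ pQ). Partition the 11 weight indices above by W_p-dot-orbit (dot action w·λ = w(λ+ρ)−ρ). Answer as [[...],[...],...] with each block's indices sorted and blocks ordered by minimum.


A_4 Cartan matrix, 4 simple roots permuted; ρ=(1,1,1,1).

Ā_13 reps of the 11 weights (A_4, coords as presented):

  [1] (3, 0, 6, 2) · [2] (2, 4, 3, 2) · [3] (2, 2, 0, 1) · [4] (2, 2, 0, 1) · [5] (2, 2, 0, 1) · [6] (2, 2, 0, 1) · [7] (2, 4, 3, 2) · [8] (0, 2, 9, 2) · [9] (2, 4, 3, 2) · [10] (0, 2, 9, 2) · [11] (2, 4, 3, 2)

The 11 indices split into 4 linkage classes (same alcove rep ⇔ same W_13-dot-orbit):

[[1], [2, 7, 9, 11], [3, 4, 5, 6], [8, 10]]


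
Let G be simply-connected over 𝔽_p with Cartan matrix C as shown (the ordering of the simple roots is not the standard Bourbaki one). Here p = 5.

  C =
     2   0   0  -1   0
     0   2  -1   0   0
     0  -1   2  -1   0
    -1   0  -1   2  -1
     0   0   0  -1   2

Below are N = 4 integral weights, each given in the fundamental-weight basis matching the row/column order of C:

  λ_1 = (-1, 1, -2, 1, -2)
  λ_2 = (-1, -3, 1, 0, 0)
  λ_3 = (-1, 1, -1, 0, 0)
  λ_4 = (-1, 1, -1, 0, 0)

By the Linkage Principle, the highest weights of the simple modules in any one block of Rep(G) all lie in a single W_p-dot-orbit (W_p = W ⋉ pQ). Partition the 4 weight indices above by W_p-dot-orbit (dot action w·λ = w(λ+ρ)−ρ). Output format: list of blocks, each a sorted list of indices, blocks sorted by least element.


D_5 Cartan matrix, 5 simple roots permuted; ρ=(1,1,1,1,1).

λ_j+ρ reflected into Ā_5 (⟨·,θ^∨⟩≤5); 5-tuples as given:

    λ_1 → (0, 1, 1, 0, 1)
    λ_2 → (0, 2, 0, 1, 1)
    λ_3 → (0, 2, 0, 1, 1)
    λ_4 → (0, 2, 0, 1, 1)

2 distinct reps among the 4 weights ⇒ 2 W_5-linkage classes:

[[1], [2, 3, 4]]


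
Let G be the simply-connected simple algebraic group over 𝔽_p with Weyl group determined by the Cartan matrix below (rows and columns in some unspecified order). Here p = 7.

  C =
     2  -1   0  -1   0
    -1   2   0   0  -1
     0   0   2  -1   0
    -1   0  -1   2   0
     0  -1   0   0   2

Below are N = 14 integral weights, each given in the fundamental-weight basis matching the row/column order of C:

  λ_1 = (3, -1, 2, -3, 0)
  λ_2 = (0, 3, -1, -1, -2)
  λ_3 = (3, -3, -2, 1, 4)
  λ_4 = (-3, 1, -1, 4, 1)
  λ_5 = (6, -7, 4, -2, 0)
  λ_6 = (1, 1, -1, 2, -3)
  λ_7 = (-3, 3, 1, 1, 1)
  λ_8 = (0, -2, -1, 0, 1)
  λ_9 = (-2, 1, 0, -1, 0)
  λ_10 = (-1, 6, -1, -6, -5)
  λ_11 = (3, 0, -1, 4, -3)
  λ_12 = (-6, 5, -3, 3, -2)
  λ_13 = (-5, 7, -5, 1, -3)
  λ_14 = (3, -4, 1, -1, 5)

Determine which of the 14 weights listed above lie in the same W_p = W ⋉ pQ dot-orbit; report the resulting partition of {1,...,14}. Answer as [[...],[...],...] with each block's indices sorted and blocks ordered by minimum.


Dynkin diagram of C (from the 8 off-diagonal −1 entries): A_5.

Alcove-folded reps (p=7, 14 weights, presented ϖ-order):

  1: (2, 0, 1, 2, 1) · 2: (1, 3, 0, 0, 1) · 3: (2, 2, 1, 0, 1) · 4: (2, 0, 0, 3, 2) · 5: (0, 1, 0, 1, 1) · 6: (2, 0, 0, 3, 2) · 7: (2, 2, 1, 0, 1) · 8: (0, 1, 0, 1, 1) · 9: (0, 1, 0, 1, 1) · 10: (2, 0, 0, 3, 2) · 11: (2, 0, 1, 2, 1) · 12: (2, 0, 1, 2, 1) · 13: (2, 0, 1, 2, 1) · 14: (1, 3, 0, 0, 1)

The 14 indices split into 5 linkage classes (same alcove rep ⇔ same W_7-dot-orbit):

[[1, 11, 12, 13], [2, 14], [3, 7], [4, 6, 10], [5, 8, 9]]


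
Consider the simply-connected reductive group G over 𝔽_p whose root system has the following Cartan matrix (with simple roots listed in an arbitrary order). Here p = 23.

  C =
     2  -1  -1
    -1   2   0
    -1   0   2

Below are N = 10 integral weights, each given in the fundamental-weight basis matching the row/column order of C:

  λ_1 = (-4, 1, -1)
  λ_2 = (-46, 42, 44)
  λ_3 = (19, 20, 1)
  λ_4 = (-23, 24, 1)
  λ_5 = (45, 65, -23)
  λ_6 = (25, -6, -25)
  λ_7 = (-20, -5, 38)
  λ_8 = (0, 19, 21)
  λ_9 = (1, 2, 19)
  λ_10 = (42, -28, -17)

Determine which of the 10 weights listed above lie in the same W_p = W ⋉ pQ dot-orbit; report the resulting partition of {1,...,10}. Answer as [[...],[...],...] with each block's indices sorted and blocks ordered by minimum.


A_3 Cartan matrix, 3 simple roots permuted; ρ=(1,1,1).

W_23-reps of the 10 weights in Ā_23 (same 3-coord order as C):

  λ_1 → (1, 0, 2);  λ_2 → (1, 0, 2);  λ_3 → (2, 1, 18);  λ_4 → (2, 1, 18);  λ_5 → (1, 0, 2);  λ_6 → (2, 1, 18);  λ_7 → (4, 3, 0);  λ_8 → (1, 0, 2);  λ_9 → (2, 1, 18);  λ_10 → (4, 3, 0)

3 distinct reps among the 10 weights ⇒ 3 W_23-linkage classes:

[[1, 2, 5, 8], [3, 4, 6, 9], [7, 10]]


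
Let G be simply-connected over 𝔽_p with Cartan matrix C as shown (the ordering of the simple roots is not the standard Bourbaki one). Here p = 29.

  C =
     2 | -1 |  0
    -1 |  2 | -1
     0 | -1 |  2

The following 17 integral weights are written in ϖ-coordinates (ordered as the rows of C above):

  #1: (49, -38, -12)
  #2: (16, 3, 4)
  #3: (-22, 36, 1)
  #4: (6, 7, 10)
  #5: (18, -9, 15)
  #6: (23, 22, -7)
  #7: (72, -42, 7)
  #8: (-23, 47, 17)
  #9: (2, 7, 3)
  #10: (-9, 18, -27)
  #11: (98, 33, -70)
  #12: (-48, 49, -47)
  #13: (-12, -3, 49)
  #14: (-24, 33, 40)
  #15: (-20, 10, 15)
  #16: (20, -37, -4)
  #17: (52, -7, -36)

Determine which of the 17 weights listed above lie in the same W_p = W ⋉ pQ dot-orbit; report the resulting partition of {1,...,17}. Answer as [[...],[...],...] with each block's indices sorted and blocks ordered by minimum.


Cartan matrix: type A_3 (|W|=24); un-permuting the 3 rows.

λ_j+ρ reflected into Ā_29 (⟨·,θ^∨⟩≤29); 3-tuples as given:

  [1] (11, 8, 8) · [2] (17, 4, 5) · [3] (11, 8, 8) · [4] (7, 8, 11) · [5] (11, 8, 8) · [6] (6, 5, 12) · [7] (3, 8, 4) · [8] (7, 8, 11) · [9] (3, 8, 4) · [10] (7, 8, 11) · [11] (6, 5, 12) · [12] (3, 8, 4) · [13] (11, 8, 8) · [14] (6, 5, 12) · [15] (11, 8, 8) · [16] (7, 8, 11) · [17] (6, 5, 12)

Partition of {1..17} into 5 W_29-dot-orbits:

[[1, 3, 5, 13, 15], [2], [4, 8, 10, 16], [6, 11, 14, 17], [7, 9, 12]]
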